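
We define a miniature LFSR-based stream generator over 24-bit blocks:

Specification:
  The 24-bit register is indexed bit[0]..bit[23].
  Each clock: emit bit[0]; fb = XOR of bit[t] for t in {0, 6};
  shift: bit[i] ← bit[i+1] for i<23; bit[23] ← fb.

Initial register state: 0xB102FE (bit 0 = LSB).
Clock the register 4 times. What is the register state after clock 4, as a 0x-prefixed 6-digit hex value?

0x5B102F

reg_0 = 0xB102FE
clock 1: out=0, reg = 0xD8817F
clock 2: out=1, reg = 0x6C40BF
clock 3: out=1, reg = 0xB6205F
clock 4: out=1, reg = 0x5B102F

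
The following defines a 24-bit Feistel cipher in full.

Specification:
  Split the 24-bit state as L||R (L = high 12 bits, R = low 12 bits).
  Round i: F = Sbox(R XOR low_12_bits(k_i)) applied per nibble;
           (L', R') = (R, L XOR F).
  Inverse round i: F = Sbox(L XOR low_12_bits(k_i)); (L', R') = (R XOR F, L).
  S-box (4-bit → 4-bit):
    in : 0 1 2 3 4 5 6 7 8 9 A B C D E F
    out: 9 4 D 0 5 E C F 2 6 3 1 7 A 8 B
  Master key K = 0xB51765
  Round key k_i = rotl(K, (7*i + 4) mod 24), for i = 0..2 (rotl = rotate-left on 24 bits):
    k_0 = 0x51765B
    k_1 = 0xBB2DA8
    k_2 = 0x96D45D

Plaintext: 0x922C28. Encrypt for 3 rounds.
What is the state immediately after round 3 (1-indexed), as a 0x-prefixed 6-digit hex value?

0x3DB5FE

s_0 = plaintext = 0x922C28
s_1 = Round(s_0, k_0) = 0xC28AD2
s_2 = Round(s_1, k_1) = 0xAD23DB
s_3 = Round(s_2, k_2) = 0x3DB5FE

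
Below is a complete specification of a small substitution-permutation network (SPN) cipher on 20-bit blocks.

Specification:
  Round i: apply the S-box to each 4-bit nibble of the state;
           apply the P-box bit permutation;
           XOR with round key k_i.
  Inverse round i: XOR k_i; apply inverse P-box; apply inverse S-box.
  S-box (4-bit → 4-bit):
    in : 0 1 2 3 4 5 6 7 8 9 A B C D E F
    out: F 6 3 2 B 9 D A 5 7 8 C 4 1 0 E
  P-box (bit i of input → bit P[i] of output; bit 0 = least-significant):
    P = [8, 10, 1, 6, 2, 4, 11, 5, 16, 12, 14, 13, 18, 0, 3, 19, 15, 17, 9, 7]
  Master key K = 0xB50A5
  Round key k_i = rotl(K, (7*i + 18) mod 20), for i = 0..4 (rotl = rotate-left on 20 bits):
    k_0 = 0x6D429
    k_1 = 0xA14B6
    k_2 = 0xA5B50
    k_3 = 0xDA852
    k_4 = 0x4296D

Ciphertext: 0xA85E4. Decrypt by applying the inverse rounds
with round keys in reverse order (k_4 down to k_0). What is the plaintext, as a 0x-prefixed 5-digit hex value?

0xCB808

s_0 = ciphertext = 0xA85E4
s_1 = InvRound(s_0, k_4) = 0x40AC3
s_2 = InvRound(s_1, k_3) = 0x6753E
s_3 = InvRound(s_2, k_2) = 0xC6A6F
s_4 = InvRound(s_3, k_1) = 0xF9F17
s_5 = InvRound(s_4, k_0) = 0xCB808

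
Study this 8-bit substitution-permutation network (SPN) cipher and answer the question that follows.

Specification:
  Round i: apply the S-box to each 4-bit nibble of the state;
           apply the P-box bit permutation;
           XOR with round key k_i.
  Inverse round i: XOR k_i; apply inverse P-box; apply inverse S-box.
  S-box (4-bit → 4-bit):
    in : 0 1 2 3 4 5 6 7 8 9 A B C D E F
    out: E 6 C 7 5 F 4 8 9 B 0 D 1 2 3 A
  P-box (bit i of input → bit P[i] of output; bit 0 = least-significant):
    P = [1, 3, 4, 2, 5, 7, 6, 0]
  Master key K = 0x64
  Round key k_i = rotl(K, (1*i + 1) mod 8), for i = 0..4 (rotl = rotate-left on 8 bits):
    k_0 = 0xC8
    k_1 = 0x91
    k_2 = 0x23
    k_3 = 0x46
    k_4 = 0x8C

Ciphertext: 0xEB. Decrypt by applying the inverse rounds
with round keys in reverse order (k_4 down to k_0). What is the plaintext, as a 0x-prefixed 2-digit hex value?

s_0 = ciphertext = 0xEB
s_1 = InvRound(s_0, k_4) = 0xB8
s_2 = InvRound(s_1, k_3) = 0x35
s_3 = InvRound(s_2, k_2) = 0xAB
s_4 = InvRound(s_3, k_1) = 0xC3
s_5 = InvRound(s_4, k_0) = 0x7E

0x7E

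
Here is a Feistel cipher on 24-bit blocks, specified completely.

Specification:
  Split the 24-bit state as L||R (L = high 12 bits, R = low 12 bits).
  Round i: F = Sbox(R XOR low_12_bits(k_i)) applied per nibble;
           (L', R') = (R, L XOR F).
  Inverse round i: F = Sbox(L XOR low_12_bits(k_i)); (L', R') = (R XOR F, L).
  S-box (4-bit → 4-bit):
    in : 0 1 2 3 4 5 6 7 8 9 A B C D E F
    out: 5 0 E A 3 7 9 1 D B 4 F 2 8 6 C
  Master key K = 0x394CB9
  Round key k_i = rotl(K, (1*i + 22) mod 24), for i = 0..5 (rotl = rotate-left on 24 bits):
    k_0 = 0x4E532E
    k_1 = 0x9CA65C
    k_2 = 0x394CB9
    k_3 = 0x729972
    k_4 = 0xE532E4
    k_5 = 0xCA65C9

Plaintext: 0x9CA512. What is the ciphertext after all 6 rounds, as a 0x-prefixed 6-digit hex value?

s_0 = plaintext = 0x9CA512
s_1 = Round(s_0, k_0) = 0x512068
s_2 = Round(s_1, k_1) = 0x068CB1
s_3 = Round(s_2, k_2) = 0xCB1535
s_4 = Round(s_3, k_3) = 0x535E80
s_5 = Round(s_4, k_4) = 0xE807A6
s_6 = Round(s_5, k_5) = 0x7A601C

0x7A601C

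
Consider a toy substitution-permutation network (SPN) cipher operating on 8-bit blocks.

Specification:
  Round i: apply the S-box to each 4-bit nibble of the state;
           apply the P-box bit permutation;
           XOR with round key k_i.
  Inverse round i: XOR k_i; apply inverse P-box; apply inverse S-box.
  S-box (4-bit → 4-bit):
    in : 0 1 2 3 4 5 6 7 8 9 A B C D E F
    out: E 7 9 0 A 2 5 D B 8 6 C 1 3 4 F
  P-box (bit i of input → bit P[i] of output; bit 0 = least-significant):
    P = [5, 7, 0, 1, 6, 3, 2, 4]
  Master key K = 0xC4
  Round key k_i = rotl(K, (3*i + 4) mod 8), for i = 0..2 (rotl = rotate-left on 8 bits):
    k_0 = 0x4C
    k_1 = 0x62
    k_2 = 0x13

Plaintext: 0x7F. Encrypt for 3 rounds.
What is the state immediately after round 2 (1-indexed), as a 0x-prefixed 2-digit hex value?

0x75

s_0 = plaintext = 0x7F
s_1 = Round(s_0, k_0) = 0xBB
s_2 = Round(s_1, k_1) = 0x75
s_3 = Round(s_2, k_2) = 0xC7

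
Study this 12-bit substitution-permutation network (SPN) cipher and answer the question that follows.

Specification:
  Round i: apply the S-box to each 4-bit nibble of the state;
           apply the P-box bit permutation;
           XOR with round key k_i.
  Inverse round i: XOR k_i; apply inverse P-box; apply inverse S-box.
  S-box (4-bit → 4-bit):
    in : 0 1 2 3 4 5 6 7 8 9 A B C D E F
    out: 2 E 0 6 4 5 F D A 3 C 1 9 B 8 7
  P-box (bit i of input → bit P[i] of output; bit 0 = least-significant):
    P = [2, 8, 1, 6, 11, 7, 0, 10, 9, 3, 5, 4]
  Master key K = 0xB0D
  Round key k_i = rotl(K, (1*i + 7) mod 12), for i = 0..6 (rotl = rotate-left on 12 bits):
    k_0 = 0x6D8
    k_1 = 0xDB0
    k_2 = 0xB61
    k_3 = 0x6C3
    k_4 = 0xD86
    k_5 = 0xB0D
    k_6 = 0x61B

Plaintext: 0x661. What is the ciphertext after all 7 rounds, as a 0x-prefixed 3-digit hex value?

s_0 = plaintext = 0x661
s_1 = Round(s_0, k_0) = 0x923
s_2 = Round(s_1, k_1) = 0xEBA
s_3 = Round(s_2, k_2) = 0x333
s_4 = Round(s_3, k_3) = 0x768
s_5 = Round(s_4, k_4) = 0x277
s_6 = Round(s_5, k_5) = 0x74A
s_7 = Round(s_6, k_6) = 0x468

0x468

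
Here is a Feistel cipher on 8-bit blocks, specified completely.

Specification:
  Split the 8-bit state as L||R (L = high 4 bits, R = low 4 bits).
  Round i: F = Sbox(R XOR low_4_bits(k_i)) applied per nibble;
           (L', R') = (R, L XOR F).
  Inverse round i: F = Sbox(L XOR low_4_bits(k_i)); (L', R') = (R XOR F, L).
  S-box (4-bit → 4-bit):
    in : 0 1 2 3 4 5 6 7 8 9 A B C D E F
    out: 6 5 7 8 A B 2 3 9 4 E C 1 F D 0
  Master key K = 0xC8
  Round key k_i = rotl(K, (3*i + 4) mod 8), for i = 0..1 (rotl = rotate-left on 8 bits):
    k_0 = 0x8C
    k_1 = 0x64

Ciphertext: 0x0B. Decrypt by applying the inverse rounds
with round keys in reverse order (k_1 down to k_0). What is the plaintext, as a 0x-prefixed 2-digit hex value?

0xF1

s_0 = ciphertext = 0x0B
s_1 = InvRound(s_0, k_1) = 0x10
s_2 = InvRound(s_1, k_0) = 0xF1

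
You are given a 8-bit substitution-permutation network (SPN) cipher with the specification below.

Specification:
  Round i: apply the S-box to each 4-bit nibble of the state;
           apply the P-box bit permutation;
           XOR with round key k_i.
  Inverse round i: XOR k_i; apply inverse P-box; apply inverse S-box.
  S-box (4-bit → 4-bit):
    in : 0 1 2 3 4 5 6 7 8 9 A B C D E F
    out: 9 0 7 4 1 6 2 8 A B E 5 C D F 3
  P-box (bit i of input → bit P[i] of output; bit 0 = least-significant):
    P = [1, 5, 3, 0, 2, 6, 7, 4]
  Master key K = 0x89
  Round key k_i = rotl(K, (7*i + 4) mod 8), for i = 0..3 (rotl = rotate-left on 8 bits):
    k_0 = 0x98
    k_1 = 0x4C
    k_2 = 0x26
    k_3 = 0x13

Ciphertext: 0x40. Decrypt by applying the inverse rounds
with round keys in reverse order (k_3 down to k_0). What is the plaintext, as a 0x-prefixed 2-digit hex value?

0x78

s_0 = ciphertext = 0x40
s_1 = InvRound(s_0, k_3) = 0x80
s_2 = InvRound(s_1, k_2) = 0xBF
s_3 = InvRound(s_2, k_1) = 0xA9
s_4 = InvRound(s_3, k_0) = 0x78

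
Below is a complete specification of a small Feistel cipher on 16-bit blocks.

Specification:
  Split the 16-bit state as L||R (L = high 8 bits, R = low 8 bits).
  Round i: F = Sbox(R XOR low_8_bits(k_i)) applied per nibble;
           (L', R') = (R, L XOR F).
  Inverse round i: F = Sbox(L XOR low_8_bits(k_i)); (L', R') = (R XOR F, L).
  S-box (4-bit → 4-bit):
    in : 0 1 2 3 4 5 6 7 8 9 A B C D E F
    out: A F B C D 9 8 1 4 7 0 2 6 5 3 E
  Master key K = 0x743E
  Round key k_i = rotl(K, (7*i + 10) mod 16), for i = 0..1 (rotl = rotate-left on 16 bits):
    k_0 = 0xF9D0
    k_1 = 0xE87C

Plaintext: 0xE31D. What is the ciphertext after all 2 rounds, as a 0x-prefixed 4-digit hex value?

0x86FD

s_0 = plaintext = 0xE31D
s_1 = Round(s_0, k_0) = 0x1D86
s_2 = Round(s_1, k_1) = 0x86FD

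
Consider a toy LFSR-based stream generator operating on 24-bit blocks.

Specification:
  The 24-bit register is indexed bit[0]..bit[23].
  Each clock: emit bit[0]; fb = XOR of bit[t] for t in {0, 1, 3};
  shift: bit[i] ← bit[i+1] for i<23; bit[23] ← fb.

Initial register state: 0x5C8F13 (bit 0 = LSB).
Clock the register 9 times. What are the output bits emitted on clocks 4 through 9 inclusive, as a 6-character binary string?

010001

reg_0 = 0x5C8F13
clock 1: out=1, reg = 0x2E4789
clock 2: out=1, reg = 0x1723C4
clock 3: out=0, reg = 0x0B91E2
clock 4: out=0, reg = 0x85C8F1
clock 5: out=1, reg = 0xC2E478
clock 6: out=0, reg = 0xE1723C
clock 7: out=0, reg = 0xF0B91E
clock 8: out=0, reg = 0x785C8F
clock 9: out=1, reg = 0xBC2E47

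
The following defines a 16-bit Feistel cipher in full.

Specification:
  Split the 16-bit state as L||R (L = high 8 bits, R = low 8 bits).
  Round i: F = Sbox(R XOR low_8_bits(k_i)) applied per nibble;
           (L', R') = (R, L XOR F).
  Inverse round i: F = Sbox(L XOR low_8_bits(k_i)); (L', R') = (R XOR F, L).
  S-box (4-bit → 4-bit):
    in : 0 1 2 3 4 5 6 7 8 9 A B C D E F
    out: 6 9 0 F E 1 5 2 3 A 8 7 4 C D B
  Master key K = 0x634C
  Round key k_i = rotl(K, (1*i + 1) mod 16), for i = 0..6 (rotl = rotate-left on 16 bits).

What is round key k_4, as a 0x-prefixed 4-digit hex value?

K = 0x634C
k_0 = rotl(K, (1*0+1) mod 16) = rotl(K, 1) = 0xC698
k_1 = rotl(K, (1*1+1) mod 16) = rotl(K, 2) = 0x8D31
k_2 = rotl(K, (1*2+1) mod 16) = rotl(K, 3) = 0x1A63
k_3 = rotl(K, (1*3+1) mod 16) = rotl(K, 4) = 0x34C6
k_4 = rotl(K, (1*4+1) mod 16) = rotl(K, 5) = 0x698C

0x698C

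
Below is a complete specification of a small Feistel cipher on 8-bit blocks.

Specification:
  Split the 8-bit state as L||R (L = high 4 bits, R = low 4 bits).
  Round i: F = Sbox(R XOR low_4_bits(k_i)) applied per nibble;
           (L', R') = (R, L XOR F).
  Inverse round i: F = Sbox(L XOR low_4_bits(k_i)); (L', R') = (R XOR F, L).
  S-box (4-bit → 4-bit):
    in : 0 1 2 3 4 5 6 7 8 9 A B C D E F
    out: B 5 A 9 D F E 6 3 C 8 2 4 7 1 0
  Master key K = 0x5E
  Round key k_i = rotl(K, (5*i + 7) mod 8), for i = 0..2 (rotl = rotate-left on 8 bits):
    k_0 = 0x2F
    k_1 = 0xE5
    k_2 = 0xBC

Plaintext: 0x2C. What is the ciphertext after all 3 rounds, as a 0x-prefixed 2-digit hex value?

0xDE

s_0 = plaintext = 0x2C
s_1 = Round(s_0, k_0) = 0xCB
s_2 = Round(s_1, k_1) = 0xBD
s_3 = Round(s_2, k_2) = 0xDE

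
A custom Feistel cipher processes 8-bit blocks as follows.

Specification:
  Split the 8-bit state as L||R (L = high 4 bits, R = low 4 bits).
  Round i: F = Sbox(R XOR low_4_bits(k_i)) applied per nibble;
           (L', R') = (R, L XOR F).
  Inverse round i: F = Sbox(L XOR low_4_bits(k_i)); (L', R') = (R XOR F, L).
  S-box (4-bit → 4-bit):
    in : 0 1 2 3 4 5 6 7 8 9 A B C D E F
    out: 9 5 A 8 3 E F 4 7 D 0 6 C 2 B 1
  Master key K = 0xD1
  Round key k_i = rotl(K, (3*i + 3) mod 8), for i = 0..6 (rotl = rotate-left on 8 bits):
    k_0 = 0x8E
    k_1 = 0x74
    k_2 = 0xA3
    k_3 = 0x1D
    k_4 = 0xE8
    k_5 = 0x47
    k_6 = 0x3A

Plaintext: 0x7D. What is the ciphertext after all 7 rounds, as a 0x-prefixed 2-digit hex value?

s_0 = plaintext = 0x7D
s_1 = Round(s_0, k_0) = 0xDF
s_2 = Round(s_1, k_1) = 0xFB
s_3 = Round(s_2, k_2) = 0xB8
s_4 = Round(s_3, k_3) = 0x85
s_5 = Round(s_4, k_4) = 0x5A
s_6 = Round(s_5, k_5) = 0xA7
s_7 = Round(s_6, k_6) = 0x78

0x78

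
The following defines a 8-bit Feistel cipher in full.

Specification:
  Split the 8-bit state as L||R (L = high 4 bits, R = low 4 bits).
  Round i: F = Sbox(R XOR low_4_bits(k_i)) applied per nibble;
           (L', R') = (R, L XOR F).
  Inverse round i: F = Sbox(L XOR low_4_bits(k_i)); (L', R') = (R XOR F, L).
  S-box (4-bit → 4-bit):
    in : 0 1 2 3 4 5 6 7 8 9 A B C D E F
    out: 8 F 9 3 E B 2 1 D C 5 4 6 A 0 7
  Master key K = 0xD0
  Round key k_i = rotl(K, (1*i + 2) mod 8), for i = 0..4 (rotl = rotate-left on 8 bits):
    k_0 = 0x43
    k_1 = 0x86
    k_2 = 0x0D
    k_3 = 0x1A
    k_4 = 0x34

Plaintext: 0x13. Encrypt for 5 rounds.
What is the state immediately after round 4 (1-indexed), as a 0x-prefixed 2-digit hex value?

s_0 = plaintext = 0x13
s_1 = Round(s_0, k_0) = 0x39
s_2 = Round(s_1, k_1) = 0x94
s_3 = Round(s_2, k_2) = 0x45
s_4 = Round(s_3, k_3) = 0x53
s_5 = Round(s_4, k_4) = 0x34

0x53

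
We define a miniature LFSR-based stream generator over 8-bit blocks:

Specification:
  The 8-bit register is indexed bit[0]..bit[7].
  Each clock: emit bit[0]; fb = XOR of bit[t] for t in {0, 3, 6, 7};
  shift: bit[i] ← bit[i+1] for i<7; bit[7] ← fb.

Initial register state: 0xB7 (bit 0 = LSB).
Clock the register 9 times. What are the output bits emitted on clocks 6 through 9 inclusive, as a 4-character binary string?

reg_0 = 0xB7
clock 1: out=1, reg = 0x5B
clock 2: out=1, reg = 0xAD
clock 3: out=1, reg = 0xD6
clock 4: out=0, reg = 0x6B
clock 5: out=1, reg = 0xB5
clock 6: out=1, reg = 0x5A
clock 7: out=0, reg = 0x2D
clock 8: out=1, reg = 0x16
clock 9: out=0, reg = 0x0B

1010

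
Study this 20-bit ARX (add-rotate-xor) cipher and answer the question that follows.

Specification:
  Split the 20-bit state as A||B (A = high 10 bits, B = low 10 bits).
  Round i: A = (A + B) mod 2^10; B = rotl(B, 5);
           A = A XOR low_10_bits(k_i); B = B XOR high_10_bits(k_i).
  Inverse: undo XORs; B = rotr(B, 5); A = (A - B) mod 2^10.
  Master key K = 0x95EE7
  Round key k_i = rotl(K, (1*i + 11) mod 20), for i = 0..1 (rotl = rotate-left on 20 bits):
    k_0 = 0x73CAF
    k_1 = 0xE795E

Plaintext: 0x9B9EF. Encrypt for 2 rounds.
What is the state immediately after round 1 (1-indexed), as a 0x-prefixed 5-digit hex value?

0x3C820

s_0 = plaintext = 0x9B9EF
s_1 = Round(s_0, k_0) = 0x3C820
s_2 = Round(s_1, k_1) = 0x1339F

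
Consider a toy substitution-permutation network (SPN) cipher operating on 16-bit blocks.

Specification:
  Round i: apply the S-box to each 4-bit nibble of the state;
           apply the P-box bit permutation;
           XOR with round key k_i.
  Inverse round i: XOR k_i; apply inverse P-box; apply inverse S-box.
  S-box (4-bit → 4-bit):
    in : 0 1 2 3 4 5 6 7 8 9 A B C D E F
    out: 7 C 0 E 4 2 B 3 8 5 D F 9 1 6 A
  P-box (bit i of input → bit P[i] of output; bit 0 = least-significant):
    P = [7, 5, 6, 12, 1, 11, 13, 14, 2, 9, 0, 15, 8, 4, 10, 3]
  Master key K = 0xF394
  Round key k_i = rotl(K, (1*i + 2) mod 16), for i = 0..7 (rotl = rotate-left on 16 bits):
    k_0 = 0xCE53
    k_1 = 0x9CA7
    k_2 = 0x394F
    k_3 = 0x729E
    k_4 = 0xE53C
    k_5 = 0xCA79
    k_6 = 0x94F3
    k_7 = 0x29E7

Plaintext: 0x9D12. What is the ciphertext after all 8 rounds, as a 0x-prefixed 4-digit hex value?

0x81C3

s_0 = plaintext = 0x9D12
s_1 = Round(s_0, k_0) = 0xAB57
s_2 = Round(s_1, k_1) = 0x130A
s_3 = Round(s_2, k_2) = 0x8784
s_4 = Round(s_3, k_3) = 0x30D2
s_5 = Round(s_4, k_4) = 0xE323
s_6 = Round(s_5, k_5) = 0x5C08
s_7 = Round(s_6, k_6) = 0x2CE5
s_8 = Round(s_7, k_7) = 0x81C3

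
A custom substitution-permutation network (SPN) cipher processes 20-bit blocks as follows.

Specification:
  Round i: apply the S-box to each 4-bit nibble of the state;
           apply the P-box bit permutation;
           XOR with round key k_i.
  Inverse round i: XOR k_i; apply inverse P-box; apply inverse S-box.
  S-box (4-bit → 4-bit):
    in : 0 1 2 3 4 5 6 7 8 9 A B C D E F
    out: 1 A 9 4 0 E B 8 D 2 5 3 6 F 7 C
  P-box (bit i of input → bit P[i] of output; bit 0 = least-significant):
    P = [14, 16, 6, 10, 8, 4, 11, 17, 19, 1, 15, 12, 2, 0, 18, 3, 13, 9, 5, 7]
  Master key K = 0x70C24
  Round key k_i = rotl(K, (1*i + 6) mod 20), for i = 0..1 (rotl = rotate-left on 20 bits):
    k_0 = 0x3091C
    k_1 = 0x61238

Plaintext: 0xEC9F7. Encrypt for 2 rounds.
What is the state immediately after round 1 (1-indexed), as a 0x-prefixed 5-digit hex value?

0x5273F

s_0 = plaintext = 0xEC9F7
s_1 = Round(s_0, k_0) = 0x5273F
s_2 = Round(s_1, k_1) = 0x60CD4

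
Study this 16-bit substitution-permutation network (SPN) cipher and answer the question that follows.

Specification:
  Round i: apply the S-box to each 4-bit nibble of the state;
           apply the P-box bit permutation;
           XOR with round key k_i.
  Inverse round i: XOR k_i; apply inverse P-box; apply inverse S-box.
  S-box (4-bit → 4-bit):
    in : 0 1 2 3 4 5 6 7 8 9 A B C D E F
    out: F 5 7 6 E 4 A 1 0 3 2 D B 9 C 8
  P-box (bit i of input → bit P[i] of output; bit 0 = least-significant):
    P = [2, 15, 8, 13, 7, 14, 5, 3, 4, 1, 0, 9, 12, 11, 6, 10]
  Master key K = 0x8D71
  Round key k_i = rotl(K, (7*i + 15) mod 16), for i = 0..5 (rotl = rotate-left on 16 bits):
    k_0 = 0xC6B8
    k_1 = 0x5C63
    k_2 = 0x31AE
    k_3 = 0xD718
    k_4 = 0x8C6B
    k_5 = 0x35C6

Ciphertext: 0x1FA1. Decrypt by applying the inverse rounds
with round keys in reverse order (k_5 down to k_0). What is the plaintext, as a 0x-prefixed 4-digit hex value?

s_0 = ciphertext = 0x1FA1
s_1 = InvRound(s_0, k_5) = 0x345D
s_2 = InvRound(s_1, k_4) = 0x995C
s_3 = InvRound(s_2, k_3) = 0x4FA7
s_4 = InvRound(s_3, k_2) = 0xCE6F
s_5 = InvRound(s_4, k_1) = 0x7FF9
s_6 = InvRound(s_5, k_0) = 0x2584

0x2584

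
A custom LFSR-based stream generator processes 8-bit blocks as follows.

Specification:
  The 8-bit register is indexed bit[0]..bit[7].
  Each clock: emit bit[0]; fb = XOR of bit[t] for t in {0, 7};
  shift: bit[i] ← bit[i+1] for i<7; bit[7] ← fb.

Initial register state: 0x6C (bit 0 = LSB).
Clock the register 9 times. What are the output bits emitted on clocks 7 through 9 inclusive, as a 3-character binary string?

reg_0 = 0x6C
clock 1: out=0, reg = 0x36
clock 2: out=0, reg = 0x1B
clock 3: out=1, reg = 0x8D
clock 4: out=1, reg = 0x46
clock 5: out=0, reg = 0x23
clock 6: out=1, reg = 0x91
clock 7: out=1, reg = 0x48
clock 8: out=0, reg = 0x24
clock 9: out=0, reg = 0x12

100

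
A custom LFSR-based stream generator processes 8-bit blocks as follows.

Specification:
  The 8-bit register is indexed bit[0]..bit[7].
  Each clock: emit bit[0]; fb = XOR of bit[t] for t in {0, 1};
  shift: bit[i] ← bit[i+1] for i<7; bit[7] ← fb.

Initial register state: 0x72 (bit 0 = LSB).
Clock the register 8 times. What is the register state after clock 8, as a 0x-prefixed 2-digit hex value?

reg_0 = 0x72
clock 1: out=0, reg = 0xB9
clock 2: out=1, reg = 0xDC
clock 3: out=0, reg = 0x6E
clock 4: out=0, reg = 0xB7
clock 5: out=1, reg = 0x5B
clock 6: out=1, reg = 0x2D
clock 7: out=1, reg = 0x96
clock 8: out=0, reg = 0xCB

0xCB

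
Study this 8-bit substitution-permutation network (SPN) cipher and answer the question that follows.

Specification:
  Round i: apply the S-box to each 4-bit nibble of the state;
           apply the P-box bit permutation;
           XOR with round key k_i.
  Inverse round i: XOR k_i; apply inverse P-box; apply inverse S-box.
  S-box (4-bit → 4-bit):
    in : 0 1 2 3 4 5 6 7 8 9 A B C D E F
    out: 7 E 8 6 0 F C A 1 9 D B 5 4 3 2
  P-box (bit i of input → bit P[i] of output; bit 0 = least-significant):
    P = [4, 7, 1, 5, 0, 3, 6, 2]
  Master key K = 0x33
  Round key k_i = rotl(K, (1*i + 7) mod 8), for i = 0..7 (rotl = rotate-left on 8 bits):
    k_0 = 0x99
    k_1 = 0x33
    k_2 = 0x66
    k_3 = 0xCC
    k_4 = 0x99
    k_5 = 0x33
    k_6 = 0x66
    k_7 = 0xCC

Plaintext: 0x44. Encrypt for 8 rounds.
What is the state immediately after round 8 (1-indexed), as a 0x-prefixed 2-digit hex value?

0xE9

s_0 = plaintext = 0x44
s_1 = Round(s_0, k_0) = 0x99
s_2 = Round(s_1, k_1) = 0x06
s_3 = Round(s_2, k_2) = 0x0D
s_4 = Round(s_3, k_3) = 0x87
s_5 = Round(s_4, k_4) = 0x38
s_6 = Round(s_5, k_5) = 0x6B
s_7 = Round(s_6, k_6) = 0x92
s_8 = Round(s_7, k_7) = 0xE9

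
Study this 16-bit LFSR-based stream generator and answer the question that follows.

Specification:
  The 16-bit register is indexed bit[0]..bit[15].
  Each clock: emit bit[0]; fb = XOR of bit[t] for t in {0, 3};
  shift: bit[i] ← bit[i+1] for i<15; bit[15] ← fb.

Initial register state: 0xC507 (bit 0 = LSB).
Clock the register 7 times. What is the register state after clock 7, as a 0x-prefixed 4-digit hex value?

0x4F8A

reg_0 = 0xC507
clock 1: out=1, reg = 0xE283
clock 2: out=1, reg = 0xF141
clock 3: out=1, reg = 0xF8A0
clock 4: out=0, reg = 0x7C50
clock 5: out=0, reg = 0x3E28
clock 6: out=0, reg = 0x9F14
clock 7: out=0, reg = 0x4F8A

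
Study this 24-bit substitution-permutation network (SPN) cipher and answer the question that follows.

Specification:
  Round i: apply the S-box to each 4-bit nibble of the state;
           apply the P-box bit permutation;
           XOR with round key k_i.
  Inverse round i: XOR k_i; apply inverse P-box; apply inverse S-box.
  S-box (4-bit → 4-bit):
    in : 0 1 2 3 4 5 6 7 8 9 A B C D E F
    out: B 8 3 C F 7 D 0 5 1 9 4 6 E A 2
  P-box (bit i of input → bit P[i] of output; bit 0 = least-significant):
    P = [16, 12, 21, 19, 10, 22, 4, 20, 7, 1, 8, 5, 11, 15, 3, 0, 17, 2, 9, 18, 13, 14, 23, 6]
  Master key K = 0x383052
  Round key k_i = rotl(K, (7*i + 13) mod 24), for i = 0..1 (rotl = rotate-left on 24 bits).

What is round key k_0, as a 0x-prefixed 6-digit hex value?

0x0A4706

K = 0x383052
k_0 = rotl(K, (7*0+13) mod 24) = rotl(K, 13) = 0x0A4706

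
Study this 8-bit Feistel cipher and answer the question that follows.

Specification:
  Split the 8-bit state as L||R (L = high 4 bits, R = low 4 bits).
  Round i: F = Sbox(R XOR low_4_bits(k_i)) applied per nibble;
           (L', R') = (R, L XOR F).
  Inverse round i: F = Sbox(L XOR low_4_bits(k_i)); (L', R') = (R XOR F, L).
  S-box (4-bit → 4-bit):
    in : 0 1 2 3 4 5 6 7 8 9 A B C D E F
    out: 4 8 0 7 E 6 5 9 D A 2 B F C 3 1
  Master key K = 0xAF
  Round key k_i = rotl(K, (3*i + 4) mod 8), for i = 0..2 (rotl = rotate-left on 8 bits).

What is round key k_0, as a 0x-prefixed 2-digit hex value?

0xFA

K = 0xAF
k_0 = rotl(K, (3*0+4) mod 8) = rotl(K, 4) = 0xFA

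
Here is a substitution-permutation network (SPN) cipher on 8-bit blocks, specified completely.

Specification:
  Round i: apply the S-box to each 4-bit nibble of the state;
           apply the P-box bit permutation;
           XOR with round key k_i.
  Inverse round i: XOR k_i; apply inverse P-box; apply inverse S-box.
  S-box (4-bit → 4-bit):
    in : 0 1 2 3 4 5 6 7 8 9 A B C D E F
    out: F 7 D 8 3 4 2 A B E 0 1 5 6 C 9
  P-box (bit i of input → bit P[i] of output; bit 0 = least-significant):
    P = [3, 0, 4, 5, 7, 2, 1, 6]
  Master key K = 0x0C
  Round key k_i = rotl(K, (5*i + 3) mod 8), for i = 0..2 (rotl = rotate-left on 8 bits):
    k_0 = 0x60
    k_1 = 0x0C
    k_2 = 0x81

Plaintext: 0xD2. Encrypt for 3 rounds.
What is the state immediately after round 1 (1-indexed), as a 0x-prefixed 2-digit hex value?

0x5E

s_0 = plaintext = 0xD2
s_1 = Round(s_0, k_0) = 0x5E
s_2 = Round(s_1, k_1) = 0x3E
s_3 = Round(s_2, k_2) = 0xF1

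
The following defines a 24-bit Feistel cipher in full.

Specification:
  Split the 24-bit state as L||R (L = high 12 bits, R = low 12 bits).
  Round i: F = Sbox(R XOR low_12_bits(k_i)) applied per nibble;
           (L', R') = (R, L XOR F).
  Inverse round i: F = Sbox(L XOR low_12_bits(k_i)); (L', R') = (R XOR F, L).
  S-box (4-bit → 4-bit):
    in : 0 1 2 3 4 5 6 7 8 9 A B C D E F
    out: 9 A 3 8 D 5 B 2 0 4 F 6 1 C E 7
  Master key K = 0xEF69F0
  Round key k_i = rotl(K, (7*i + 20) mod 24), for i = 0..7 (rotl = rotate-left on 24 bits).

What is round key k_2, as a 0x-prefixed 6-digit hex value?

K = 0xEF69F0
k_0 = rotl(K, (7*0+20) mod 24) = rotl(K, 20) = 0x0EF69F
k_1 = rotl(K, (7*1+20) mod 24) = rotl(K, 3) = 0x7B4F87
k_2 = rotl(K, (7*2+20) mod 24) = rotl(K, 10) = 0xA7C3BD

0xA7C3BD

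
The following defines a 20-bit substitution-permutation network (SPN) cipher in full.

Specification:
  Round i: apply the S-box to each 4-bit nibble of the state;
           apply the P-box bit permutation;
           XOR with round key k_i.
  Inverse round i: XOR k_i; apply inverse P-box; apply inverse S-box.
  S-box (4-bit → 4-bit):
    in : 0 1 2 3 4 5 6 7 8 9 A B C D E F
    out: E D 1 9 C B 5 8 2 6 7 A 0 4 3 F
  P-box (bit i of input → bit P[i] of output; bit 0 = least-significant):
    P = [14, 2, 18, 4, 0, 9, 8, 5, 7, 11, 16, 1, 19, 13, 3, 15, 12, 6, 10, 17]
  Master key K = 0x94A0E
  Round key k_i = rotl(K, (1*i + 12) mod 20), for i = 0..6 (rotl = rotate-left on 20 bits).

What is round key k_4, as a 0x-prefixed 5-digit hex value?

0xE94A0

K = 0x94A0E
k_0 = rotl(K, (1*0+12) mod 20) = rotl(K, 12) = 0x0E94A
k_1 = rotl(K, (1*1+12) mod 20) = rotl(K, 13) = 0x1D294
k_2 = rotl(K, (1*2+12) mod 20) = rotl(K, 14) = 0x3A528
k_3 = rotl(K, (1*3+12) mod 20) = rotl(K, 15) = 0x74A50
k_4 = rotl(K, (1*4+12) mod 20) = rotl(K, 16) = 0xE94A0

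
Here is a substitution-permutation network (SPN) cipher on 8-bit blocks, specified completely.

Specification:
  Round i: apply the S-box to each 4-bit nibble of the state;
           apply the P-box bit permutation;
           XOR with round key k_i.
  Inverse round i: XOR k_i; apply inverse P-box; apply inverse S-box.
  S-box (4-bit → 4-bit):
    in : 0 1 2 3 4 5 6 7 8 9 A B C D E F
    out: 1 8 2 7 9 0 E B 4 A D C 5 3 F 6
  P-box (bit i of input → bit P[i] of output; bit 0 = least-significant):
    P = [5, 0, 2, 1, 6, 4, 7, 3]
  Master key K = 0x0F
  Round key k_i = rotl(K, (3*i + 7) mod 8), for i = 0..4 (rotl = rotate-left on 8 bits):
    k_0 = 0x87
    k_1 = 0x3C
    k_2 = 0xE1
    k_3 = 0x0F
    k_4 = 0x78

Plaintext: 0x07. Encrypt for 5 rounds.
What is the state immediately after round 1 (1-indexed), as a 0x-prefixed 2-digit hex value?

0xE4

s_0 = plaintext = 0x07
s_1 = Round(s_0, k_0) = 0xE4
s_2 = Round(s_1, k_1) = 0xC6
s_3 = Round(s_2, k_2) = 0x26
s_4 = Round(s_3, k_3) = 0x18
s_5 = Round(s_4, k_4) = 0x74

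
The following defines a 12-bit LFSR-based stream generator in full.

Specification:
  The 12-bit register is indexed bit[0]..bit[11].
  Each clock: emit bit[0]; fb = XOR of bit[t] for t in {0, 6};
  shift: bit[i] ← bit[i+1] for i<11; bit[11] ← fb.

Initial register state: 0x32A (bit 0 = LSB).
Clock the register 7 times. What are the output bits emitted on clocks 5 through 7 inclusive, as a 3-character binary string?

010

reg_0 = 0x32A
clock 1: out=0, reg = 0x195
clock 2: out=1, reg = 0x8CA
clock 3: out=0, reg = 0xC65
clock 4: out=1, reg = 0x632
clock 5: out=0, reg = 0x319
clock 6: out=1, reg = 0x98C
clock 7: out=0, reg = 0x4C6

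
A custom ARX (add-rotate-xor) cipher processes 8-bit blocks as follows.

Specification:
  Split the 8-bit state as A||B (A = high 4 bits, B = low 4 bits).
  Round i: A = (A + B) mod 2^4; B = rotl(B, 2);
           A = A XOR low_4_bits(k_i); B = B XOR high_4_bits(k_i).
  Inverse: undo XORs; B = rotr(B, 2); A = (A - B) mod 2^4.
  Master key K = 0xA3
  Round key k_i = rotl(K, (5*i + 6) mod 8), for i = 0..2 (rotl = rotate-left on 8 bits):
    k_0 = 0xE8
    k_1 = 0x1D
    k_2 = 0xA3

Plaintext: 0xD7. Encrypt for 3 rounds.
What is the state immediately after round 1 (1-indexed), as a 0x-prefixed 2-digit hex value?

0xC3

s_0 = plaintext = 0xD7
s_1 = Round(s_0, k_0) = 0xC3
s_2 = Round(s_1, k_1) = 0x2D
s_3 = Round(s_2, k_2) = 0xCD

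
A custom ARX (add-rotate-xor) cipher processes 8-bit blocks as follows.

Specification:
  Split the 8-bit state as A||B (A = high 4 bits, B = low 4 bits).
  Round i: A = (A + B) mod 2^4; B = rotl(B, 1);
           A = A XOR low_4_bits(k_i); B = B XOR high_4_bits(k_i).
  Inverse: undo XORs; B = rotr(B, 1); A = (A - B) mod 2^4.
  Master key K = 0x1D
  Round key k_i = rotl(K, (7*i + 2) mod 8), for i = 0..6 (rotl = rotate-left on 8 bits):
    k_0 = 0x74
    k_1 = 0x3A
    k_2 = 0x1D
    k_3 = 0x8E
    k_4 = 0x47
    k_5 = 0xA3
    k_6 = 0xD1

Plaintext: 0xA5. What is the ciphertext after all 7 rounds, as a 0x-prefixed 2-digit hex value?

s_0 = plaintext = 0xA5
s_1 = Round(s_0, k_0) = 0xBD
s_2 = Round(s_1, k_1) = 0x28
s_3 = Round(s_2, k_2) = 0x70
s_4 = Round(s_3, k_3) = 0x98
s_5 = Round(s_4, k_4) = 0x65
s_6 = Round(s_5, k_5) = 0x80
s_7 = Round(s_6, k_6) = 0x9D

0x9D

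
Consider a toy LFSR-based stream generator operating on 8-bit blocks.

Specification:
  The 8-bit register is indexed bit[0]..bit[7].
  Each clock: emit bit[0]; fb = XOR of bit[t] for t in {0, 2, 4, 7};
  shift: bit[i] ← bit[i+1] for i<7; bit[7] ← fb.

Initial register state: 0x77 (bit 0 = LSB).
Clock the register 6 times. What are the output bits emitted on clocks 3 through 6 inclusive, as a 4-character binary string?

reg_0 = 0x77
clock 1: out=1, reg = 0xBB
clock 2: out=1, reg = 0xDD
clock 3: out=1, reg = 0x6E
clock 4: out=0, reg = 0xB7
clock 5: out=1, reg = 0x5B
clock 6: out=1, reg = 0x2D

1011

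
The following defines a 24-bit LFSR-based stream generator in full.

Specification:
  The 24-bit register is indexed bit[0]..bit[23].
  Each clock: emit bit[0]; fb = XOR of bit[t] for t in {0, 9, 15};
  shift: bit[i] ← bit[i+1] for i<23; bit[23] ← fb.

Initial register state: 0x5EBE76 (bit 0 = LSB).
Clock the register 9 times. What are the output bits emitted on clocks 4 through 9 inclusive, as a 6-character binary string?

reg_0 = 0x5EBE76
clock 1: out=0, reg = 0x2F5F3B
clock 2: out=1, reg = 0x17AF9D
clock 3: out=1, reg = 0x8BD7CE
clock 4: out=0, reg = 0x45EBE7
clock 5: out=1, reg = 0xA2F5F3
clock 6: out=1, reg = 0x517AF9
clock 7: out=1, reg = 0x28BD7C
clock 8: out=0, reg = 0x945EBE
clock 9: out=0, reg = 0xCA2F5F

011100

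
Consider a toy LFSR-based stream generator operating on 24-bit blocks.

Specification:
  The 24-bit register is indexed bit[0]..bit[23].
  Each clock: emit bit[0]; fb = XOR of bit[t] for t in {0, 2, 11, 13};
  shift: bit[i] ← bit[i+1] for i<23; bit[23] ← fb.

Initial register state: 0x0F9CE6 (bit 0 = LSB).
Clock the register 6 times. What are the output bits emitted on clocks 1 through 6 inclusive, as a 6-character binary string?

011001

reg_0 = 0x0F9CE6
clock 1: out=0, reg = 0x07CE73
clock 2: out=1, reg = 0x03E739
clock 3: out=1, reg = 0x01F39C
clock 4: out=0, reg = 0x00F9CE
clock 5: out=0, reg = 0x807CE7
clock 6: out=1, reg = 0x403E73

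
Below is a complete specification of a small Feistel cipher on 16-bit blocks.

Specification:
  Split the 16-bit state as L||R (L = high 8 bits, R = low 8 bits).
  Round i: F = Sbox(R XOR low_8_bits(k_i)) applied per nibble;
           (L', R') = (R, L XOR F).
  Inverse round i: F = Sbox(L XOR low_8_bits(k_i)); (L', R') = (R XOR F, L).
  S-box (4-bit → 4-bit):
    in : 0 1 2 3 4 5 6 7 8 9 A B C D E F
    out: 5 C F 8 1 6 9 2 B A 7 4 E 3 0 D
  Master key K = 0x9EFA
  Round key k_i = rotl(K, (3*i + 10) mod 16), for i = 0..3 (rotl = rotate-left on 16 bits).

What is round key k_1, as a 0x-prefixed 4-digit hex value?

K = 0x9EFA
k_0 = rotl(K, (3*0+10) mod 16) = rotl(K, 10) = 0xEA7B
k_1 = rotl(K, (3*1+10) mod 16) = rotl(K, 13) = 0x53DF

0x53DF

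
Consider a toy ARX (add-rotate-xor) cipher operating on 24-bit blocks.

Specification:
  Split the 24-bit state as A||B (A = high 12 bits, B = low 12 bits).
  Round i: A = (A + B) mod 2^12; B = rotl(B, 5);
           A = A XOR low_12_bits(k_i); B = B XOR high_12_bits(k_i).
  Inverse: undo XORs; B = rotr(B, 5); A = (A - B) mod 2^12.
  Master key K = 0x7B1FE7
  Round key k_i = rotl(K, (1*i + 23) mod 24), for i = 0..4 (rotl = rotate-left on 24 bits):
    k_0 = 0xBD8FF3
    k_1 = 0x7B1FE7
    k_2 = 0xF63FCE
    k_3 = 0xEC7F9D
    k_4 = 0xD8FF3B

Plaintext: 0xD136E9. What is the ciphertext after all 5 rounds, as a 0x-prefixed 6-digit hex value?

0x68624E

s_0 = plaintext = 0xD136E9
s_1 = Round(s_0, k_0) = 0xC0F6F5
s_2 = Round(s_1, k_1) = 0xCE391C
s_3 = Round(s_2, k_2) = 0xA31CF1
s_4 = Round(s_3, k_3) = 0x8BF0FE
s_5 = Round(s_4, k_4) = 0x68624E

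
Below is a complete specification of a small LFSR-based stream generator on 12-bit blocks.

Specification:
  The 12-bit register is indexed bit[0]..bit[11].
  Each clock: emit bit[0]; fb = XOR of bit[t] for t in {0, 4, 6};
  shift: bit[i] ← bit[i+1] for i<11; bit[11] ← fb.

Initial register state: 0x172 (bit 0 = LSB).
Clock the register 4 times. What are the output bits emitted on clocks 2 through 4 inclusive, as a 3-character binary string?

reg_0 = 0x172
clock 1: out=0, reg = 0x0B9
clock 2: out=1, reg = 0x05C
clock 3: out=0, reg = 0x02E
clock 4: out=0, reg = 0x017

100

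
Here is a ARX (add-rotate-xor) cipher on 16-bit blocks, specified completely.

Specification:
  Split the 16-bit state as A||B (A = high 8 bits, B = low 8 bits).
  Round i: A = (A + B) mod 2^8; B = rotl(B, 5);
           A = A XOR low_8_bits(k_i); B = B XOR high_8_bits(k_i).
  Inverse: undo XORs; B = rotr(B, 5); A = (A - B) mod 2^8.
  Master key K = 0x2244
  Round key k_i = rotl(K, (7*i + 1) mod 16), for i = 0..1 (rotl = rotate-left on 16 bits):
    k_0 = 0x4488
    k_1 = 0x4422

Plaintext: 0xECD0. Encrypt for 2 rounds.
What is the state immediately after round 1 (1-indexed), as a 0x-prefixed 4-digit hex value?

s_0 = plaintext = 0xECD0
s_1 = Round(s_0, k_0) = 0x345E
s_2 = Round(s_1, k_1) = 0xB08F

0x345E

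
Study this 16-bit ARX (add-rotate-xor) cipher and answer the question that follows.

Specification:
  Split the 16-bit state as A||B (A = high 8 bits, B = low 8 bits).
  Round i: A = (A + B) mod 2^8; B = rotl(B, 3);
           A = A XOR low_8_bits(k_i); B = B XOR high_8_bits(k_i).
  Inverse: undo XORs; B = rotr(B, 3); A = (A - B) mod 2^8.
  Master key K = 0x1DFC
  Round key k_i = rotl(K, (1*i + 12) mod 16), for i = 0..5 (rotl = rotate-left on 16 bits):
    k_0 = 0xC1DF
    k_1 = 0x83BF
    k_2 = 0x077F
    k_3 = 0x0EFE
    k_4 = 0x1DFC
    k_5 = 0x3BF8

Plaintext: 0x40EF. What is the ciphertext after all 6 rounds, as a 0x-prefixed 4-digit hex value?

0xB939

s_0 = plaintext = 0x40EF
s_1 = Round(s_0, k_0) = 0xF0BE
s_2 = Round(s_1, k_1) = 0x1176
s_3 = Round(s_2, k_2) = 0xF8B4
s_4 = Round(s_3, k_3) = 0x52AB
s_5 = Round(s_4, k_4) = 0x0140
s_6 = Round(s_5, k_5) = 0xB939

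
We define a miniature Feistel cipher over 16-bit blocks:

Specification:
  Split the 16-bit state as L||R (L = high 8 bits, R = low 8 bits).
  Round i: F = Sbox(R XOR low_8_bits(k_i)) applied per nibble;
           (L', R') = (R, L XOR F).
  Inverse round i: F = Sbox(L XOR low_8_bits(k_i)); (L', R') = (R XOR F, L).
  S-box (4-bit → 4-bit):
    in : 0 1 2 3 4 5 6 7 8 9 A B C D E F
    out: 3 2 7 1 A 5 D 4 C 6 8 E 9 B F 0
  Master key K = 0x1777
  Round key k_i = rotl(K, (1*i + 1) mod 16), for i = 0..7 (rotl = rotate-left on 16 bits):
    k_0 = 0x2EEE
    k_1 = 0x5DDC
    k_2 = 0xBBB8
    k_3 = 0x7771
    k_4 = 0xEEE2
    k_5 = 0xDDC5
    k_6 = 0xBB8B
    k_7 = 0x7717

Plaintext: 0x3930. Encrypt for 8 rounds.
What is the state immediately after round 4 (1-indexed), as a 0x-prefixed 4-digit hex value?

s_0 = plaintext = 0x3930
s_1 = Round(s_0, k_0) = 0x3086
s_2 = Round(s_1, k_1) = 0x8668
s_3 = Round(s_2, k_2) = 0x6835
s_4 = Round(s_3, k_3) = 0x35C2
s_5 = Round(s_4, k_4) = 0xC246
s_6 = Round(s_5, k_5) = 0x4603
s_7 = Round(s_6, k_6) = 0x038A
s_8 = Round(s_7, k_7) = 0x8A68

0x35C2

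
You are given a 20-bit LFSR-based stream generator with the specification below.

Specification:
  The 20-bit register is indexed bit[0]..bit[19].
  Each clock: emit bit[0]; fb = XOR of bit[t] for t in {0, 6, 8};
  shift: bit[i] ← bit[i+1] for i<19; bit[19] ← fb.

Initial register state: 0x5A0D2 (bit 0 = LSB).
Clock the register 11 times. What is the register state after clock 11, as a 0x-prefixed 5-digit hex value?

reg_0 = 0x5A0D2
clock 1: out=0, reg = 0xAD069
clock 2: out=1, reg = 0x56834
clock 3: out=0, reg = 0x2B41A
clock 4: out=0, reg = 0x15A0D
clock 5: out=1, reg = 0x8AD06
clock 6: out=0, reg = 0xC5683
clock 7: out=1, reg = 0xE2B41
clock 8: out=1, reg = 0xF15A0
clock 9: out=0, reg = 0xF8AD0
clock 10: out=0, reg = 0xFC568
clock 11: out=0, reg = 0x7E2B4

0x7E2B4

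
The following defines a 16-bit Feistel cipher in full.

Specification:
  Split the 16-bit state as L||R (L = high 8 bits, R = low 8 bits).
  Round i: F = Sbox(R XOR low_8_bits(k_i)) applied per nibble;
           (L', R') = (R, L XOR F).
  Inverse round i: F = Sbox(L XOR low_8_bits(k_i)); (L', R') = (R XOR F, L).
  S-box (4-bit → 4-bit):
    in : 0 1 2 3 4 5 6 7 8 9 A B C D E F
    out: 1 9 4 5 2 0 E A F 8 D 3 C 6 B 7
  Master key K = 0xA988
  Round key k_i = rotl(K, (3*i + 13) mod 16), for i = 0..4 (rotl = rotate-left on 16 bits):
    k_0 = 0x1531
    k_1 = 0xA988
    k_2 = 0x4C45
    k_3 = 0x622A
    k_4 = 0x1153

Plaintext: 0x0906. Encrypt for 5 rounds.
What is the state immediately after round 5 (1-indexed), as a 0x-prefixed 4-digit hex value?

0x3AFA

s_0 = plaintext = 0x0906
s_1 = Round(s_0, k_0) = 0x0653
s_2 = Round(s_1, k_1) = 0x5365
s_3 = Round(s_2, k_2) = 0x6512
s_4 = Round(s_3, k_3) = 0x123A
s_5 = Round(s_4, k_4) = 0x3AFA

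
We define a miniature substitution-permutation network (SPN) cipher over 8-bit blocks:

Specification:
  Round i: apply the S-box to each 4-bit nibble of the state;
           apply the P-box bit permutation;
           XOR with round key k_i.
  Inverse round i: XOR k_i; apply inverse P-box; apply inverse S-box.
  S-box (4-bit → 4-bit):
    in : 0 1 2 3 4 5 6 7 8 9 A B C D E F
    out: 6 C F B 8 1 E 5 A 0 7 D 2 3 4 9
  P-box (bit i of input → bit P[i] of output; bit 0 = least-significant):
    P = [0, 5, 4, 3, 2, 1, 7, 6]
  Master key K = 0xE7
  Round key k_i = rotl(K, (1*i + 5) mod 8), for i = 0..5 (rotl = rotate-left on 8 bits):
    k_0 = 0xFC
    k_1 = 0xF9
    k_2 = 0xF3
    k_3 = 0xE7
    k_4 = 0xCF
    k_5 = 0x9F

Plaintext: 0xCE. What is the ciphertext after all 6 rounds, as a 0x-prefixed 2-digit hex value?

s_0 = plaintext = 0xCE
s_1 = Round(s_0, k_0) = 0xEE
s_2 = Round(s_1, k_1) = 0x69
s_3 = Round(s_2, k_2) = 0x31
s_4 = Round(s_3, k_3) = 0xB9
s_5 = Round(s_4, k_4) = 0x0B
s_6 = Round(s_5, k_5) = 0x04

0x04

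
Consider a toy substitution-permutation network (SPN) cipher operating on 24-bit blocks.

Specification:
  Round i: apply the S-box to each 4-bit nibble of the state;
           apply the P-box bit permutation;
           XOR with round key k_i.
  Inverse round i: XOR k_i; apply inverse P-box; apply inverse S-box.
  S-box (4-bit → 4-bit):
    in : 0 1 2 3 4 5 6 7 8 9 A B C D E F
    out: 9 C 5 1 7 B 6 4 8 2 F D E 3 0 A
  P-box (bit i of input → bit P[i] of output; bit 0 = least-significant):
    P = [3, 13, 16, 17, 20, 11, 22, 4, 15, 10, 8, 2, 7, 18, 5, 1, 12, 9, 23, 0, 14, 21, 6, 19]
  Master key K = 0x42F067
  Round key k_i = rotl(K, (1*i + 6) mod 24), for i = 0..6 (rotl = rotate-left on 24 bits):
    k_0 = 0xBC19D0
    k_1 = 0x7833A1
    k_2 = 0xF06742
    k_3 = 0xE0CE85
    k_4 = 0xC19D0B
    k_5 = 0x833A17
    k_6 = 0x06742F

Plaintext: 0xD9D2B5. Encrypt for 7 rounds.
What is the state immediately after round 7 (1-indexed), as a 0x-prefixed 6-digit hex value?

0x7F9790

s_0 = plaintext = 0xD9D2B5
s_1 = Round(s_0, k_0) = 0xCAFA48
s_2 = Round(s_1, k_1) = 0x86ACE6
s_3 = Round(s_2, k_2) = 0x7D40E4
s_4 = Round(s_3, k_3) = 0xE57C69
s_5 = Round(s_4, k_4) = 0x81A22E
s_6 = Round(s_5, k_5) = 0x5FBBB4
s_7 = Round(s_6, k_6) = 0x7F9790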